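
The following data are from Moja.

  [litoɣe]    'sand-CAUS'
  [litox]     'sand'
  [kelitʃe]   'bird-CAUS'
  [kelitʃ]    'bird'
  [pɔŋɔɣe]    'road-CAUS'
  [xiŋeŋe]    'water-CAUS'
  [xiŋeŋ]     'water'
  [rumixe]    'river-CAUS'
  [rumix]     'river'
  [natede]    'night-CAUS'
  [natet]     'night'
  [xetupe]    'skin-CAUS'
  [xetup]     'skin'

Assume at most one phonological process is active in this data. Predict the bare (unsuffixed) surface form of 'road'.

'sand' shows [ɣ] ~ [x] at the end of the stem ([litoɣe] vs [litox]).
The stem 'river' ([rumixe], [rumix]) shows [x] unchanged in both environments, so [x] cannot be basic with [ɣ] derived before the CAUS suffix.
The underlying segment must be /ɣ/; voiced obstruents become voiceless word-finally, yielding [x] there.
The one attested form of 'road', [pɔŋɔɣe], shows underlying /pɔŋɔɣ/. Applying the same rule word-finally gives [pɔŋɔx].

[pɔŋɔx]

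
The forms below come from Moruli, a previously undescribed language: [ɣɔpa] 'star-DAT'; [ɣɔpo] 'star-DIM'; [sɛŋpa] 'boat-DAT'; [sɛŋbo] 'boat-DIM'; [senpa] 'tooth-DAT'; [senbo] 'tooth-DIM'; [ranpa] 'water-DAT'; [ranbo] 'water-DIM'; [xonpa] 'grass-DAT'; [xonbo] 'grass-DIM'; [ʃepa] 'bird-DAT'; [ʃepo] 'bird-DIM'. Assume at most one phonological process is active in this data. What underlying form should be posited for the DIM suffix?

The DIM suffix surfaces as [-bo] and [-po], depending on the final segment of the stem.
By contrast the DAT suffix keeps its initial [p] throughout — that segment must be underlying.
So the underlying form is /-bo/, and voiced stops become voiceless after a vowel.

/-bo/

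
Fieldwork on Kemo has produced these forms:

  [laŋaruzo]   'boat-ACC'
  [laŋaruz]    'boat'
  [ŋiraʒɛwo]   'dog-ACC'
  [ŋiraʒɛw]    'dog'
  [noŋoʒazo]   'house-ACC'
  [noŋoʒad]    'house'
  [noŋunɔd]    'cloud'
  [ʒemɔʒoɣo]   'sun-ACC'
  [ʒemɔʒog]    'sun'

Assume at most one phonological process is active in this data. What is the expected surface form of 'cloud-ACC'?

'house' shows [z] ~ [d] at the end of the stem ([noŋoʒazo] vs [noŋoʒad]).
If /z/ were underlying and a rule turned it into [d] in isolation, 'boat' would also alternate; but it has [z] in both [laŋaruzo] and [laŋaruz].
The underlying segment must be /d/; voiced stops become fricatives between vowels, yielding [z] there.
From [noŋunɔd] the stem 'cloud' is /noŋunɔd/; between vowels this yields [noŋunɔzo].

[noŋunɔzo]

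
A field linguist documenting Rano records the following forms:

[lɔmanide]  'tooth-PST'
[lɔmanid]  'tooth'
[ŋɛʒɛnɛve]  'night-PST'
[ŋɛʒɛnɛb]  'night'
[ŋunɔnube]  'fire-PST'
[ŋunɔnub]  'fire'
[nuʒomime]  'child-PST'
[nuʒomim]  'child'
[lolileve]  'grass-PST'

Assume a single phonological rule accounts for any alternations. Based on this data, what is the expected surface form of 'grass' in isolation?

In [ŋɛʒɛnɛve] and [ŋɛʒɛnɛb] the final segment of 'night' alternates: [v] ~ [b].
If /b/ were underlying and a rule turned it into [v] before the PST suffix, 'fire' would also alternate; but it has [b] in both [ŋunɔnube] and [ŋunɔnub].
Therefore /v/ is basic and [b] is derived by word-final hardening (voiced fricatives become stops word-finally).
The one attested form of 'grass', [lolileve], shows underlying /lolilev/. Applying the same rule word-finally gives [lolileb].

[lolileb]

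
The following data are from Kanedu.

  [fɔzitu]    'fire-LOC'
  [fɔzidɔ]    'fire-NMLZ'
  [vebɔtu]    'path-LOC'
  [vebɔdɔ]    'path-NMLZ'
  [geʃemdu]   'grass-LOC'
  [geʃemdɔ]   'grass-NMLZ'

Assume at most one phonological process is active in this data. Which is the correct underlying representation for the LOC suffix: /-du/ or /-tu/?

The LOC morpheme has two allomorphs, [-du] and [-tu].
By contrast the NMLZ suffix keeps its initial [d] throughout — that segment must be underlying.
So the underlying form is /-tu/, and voiceless stops become voiced after a nasal.

/-tu/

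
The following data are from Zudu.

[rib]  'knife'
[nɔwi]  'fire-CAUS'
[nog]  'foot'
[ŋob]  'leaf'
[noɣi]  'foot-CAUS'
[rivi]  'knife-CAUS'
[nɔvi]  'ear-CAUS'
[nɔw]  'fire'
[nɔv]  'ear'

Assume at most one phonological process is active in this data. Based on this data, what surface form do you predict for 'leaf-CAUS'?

[ŋovi]

In [rib] and [rivi] the final segment of 'knife' alternates: [b] ~ [v].
Compare 'ear', with invariant [v] in [nɔv] and [nɔvi]: an analysis with underlying /v/ and a rule producing [b] in isolation would wrongly predict alternation here too.
The underlying segment must be /b/; voiced stops become fricatives between vowels, yielding [v] there.
The one attested form of 'leaf', [ŋob], shows underlying /ŋob/. Applying the same rule between vowels gives [ŋovi].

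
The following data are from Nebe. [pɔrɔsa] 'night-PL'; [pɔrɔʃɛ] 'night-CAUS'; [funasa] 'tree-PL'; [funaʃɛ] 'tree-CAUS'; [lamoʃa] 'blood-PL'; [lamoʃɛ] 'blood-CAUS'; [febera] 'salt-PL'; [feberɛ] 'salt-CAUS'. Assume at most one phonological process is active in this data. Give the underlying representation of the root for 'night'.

/pɔrɔs/

In [pɔrɔsa] and [pɔrɔʃɛ] the final segment of 'night' alternates: [s] ~ [ʃ].
But 'blood' keeps [ʃ] in both environments ([lamoʃa], [lamoʃɛ]), so there is no rule changing /ʃ/ to [s] before the PL suffix.
The underlying segment must be /s/; /s/ becomes palato-alveolar [ʃ] before a front vowel, yielding [ʃ] there.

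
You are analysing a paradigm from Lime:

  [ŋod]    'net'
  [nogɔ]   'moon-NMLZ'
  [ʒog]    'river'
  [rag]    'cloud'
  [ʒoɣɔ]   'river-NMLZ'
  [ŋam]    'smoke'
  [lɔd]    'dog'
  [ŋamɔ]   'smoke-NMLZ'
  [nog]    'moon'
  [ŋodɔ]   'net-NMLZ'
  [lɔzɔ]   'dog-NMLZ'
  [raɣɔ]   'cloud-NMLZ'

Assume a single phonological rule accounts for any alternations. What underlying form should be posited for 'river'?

/ʒoɣ/

The stem for 'river' ends in [ɣ] in [ʒoɣɔ] but [g] in [ʒog].
But 'moon' keeps [g] in both environments ([nogɔ], [nog]), so there is no rule changing /g/ to [ɣ] before the NMLZ suffix.
So /ɣ/ is underlying, and a rule of word-final hardening — voiced fricatives become stops word-finally — gives [g].
So 'river' = /ʒoɣ/.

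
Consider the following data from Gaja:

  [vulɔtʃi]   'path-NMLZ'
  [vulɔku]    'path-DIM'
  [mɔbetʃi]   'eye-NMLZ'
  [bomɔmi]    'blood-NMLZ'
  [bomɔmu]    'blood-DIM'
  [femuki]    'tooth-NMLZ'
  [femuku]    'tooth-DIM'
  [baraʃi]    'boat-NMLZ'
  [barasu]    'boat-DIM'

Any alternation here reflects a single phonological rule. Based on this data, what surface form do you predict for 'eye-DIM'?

[mɔbeku]

The stem for 'path' ends in [tʃ] in [vulɔtʃi] but [k] in [vulɔku].
Compare 'tooth', with invariant [k] in [femuki] and [femuku]: an analysis with underlying /k/ and a rule producing [tʃ] before the NMLZ suffix would wrongly predict alternation here too.
Therefore /tʃ/ is basic and [k] is derived by depalatalization (palato-alveolar /tʃ/ and /ʃ/ become [k] and [s] when no front vowel follows).
From [mɔbetʃi] the stem 'eye' is /mɔbetʃ/; when no front vowel follows this yields [mɔbeku].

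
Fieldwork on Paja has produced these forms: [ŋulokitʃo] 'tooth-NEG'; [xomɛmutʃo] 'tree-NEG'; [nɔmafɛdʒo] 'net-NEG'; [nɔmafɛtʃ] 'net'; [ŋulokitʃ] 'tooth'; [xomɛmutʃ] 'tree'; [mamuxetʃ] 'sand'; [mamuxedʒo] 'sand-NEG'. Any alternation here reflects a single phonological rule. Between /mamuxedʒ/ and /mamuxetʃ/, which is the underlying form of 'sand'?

/mamuxedʒ/

'sand' shows [dʒ] ~ [tʃ] at the end of the stem ([mamuxedʒo] vs [mamuxetʃ]).
But 'tooth' keeps [tʃ] in both environments ([ŋulokitʃo], [ŋulokitʃ]), so there is no rule changing /tʃ/ to [dʒ] before the NEG suffix.
Therefore /dʒ/ is basic and [tʃ] is derived by word-final obstruent devoicing (voiced obstruents become voiceless word-finally).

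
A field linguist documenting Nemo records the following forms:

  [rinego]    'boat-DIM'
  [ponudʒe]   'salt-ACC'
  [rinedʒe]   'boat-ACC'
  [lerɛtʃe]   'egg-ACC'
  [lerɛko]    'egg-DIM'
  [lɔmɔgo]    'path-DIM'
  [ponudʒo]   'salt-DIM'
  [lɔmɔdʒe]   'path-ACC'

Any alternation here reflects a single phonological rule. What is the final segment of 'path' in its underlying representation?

/g/

The root 'path' surfaces as [lɔmɔdʒe] and [lɔmɔgo], with a stem-final [dʒ] ~ [g] alternation.
But 'salt' keeps [dʒ] in both environments ([ponudʒe], [ponudʒo]), so there is no rule changing /dʒ/ to [g] before the DIM suffix.
The alternation reflects palatalization before a front vowel: /k/ and /g/ become palato-alveolar [tʃ] and [dʒ] before a front vowel. /g/ is underlying.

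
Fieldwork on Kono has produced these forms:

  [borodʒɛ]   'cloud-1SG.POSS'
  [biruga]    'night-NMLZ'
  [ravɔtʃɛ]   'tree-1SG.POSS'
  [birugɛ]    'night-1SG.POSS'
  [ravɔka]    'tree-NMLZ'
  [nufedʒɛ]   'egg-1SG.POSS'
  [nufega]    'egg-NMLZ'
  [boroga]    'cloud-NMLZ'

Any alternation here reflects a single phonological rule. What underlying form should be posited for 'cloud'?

'cloud' shows [dʒ] ~ [g] at the end of the stem ([borodʒɛ] vs [boroga]).
Compare 'night', with invariant [g] in [birugɛ] and [biruga]: an analysis with underlying /g/ and a rule producing [dʒ] before the 1SG.POSS suffix would wrongly predict alternation here too.
The alternation reflects depalatalization: palato-alveolar /tʃ/ and /dʒ/ become [k] and [g] when no front vowel follows. /dʒ/ is underlying.

/borodʒ/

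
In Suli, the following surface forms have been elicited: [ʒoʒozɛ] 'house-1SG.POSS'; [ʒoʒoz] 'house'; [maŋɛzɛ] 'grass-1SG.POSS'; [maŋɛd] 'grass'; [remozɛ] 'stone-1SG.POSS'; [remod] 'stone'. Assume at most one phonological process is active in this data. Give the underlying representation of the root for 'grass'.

In [maŋɛzɛ] and [maŋɛd] the final segment of 'grass' alternates: [z] ~ [d].
If /z/ were underlying and a rule turned it into [d] in isolation, 'house' would also alternate; but it has [z] in both [ʒoʒozɛ] and [ʒoʒoz].
The underlying segment must be /d/; voiced stops become fricatives between vowels, yielding [z] there.
Hence 'grass' is /maŋɛd/ underlyingly.

/maŋɛd/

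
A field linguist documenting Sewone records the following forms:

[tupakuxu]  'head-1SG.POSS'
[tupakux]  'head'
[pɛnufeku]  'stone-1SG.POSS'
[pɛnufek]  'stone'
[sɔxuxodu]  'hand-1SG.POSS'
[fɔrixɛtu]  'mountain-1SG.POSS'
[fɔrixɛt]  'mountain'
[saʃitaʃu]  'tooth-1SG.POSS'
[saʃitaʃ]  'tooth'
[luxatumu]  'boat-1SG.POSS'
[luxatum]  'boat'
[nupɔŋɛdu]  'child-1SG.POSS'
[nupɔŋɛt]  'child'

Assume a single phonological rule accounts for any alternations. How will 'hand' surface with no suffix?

In [nupɔŋɛdu] and [nupɔŋɛt] the final segment of 'child' alternates: [d] ~ [t].
Compare 'mountain', with invariant [t] in [fɔrixɛtu] and [fɔrixɛt]: an analysis with underlying /t/ and a rule producing [d] before the 1SG.POSS suffix would wrongly predict alternation here too.
So /d/ is underlying, and a rule of word-final obstruent devoicing — voiced obstruents become voiceless word-finally — gives [t].
The one attested form of 'hand', [sɔxuxodu], shows underlying /sɔxuxod/. Applying the same rule word-finally gives [sɔxuxot].

[sɔxuxot]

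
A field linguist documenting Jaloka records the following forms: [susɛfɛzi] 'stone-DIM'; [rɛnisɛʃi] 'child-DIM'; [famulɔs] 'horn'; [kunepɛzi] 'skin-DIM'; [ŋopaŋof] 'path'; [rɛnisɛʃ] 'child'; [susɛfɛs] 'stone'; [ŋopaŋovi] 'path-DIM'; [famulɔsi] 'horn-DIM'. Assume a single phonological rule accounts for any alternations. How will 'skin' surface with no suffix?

[kunepɛs]

The stem for 'stone' ends in [s] in [susɛfɛs] but [z] in [susɛfɛzi].
The stem 'horn' ([famulɔs], [famulɔsi]) shows [s] unchanged in both environments, so [s] cannot be basic with [z] derived before the DIM suffix.
The alternation reflects word-final obstruent devoicing: voiced obstruents become voiceless word-finally. /z/ is underlying.
The one attested form of 'skin', [kunepɛzi], shows underlying /kunepɛz/. Applying the same rule word-finally gives [kunepɛs].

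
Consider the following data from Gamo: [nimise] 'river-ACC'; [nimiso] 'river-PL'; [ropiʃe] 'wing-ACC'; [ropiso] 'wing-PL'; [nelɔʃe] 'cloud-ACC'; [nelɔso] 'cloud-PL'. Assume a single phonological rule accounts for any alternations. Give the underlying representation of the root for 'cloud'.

/nelɔʃ/

'cloud' shows [ʃ] ~ [s] at the end of the stem ([nelɔʃe] vs [nelɔso]).
But 'river' keeps [s] in both environments ([nimise], [nimiso]), so there is no rule changing /s/ to [ʃ] before the ACC suffix.
Therefore /ʃ/ is basic and [s] is derived by depalatalization (palato-alveolar /ʃ/ becomes [s] when no front vowel follows).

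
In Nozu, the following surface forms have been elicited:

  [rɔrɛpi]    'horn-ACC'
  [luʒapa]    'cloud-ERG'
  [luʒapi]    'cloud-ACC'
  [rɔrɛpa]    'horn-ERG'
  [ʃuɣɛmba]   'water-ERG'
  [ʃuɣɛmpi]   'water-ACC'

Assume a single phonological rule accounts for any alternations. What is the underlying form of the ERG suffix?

/-ba/

The ERG suffix surfaces as [-ba] and [-pa], depending on the final segment of the stem.
The ACC suffix, which begins with [p], is invariant after every stem; so [p] is not altered by any rule here.
So the underlying form is /-ba/, and voiced stops become voiceless after a vowel.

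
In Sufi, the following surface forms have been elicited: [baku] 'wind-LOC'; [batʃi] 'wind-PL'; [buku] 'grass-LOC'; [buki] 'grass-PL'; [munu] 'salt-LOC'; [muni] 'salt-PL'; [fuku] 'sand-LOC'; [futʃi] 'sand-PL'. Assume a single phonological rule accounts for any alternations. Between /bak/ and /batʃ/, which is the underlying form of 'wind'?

/batʃ/

The stem for 'wind' ends in [k] in [baku] but [tʃ] in [batʃi].
Compare 'grass', with invariant [k] in [buku] and [buki]: an analysis with underlying /k/ and a rule producing [tʃ] before the PL suffix would wrongly predict alternation here too.
So /tʃ/ is underlying, and a rule of depalatalization — palato-alveolar /tʃ/ becomes [k] when no front vowel follows — gives [k].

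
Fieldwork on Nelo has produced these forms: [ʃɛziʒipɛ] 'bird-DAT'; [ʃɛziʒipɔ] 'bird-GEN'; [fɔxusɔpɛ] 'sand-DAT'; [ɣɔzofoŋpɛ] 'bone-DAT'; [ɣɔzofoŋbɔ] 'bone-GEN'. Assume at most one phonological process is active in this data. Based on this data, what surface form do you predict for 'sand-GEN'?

[fɔxusɔpɔ]

The GEN suffix surfaces as [-bɔ] and [-pɔ], depending on the final segment of the stem.
By contrast the DAT suffix keeps its initial [p] throughout — that segment must be underlying.
So the underlying form is /-bɔ/, and voiced stops become voiceless after a vowel.
After 'sand', which ends in a vowel, the suffix surfaces as [-pɔ], giving [fɔxusɔpɔ].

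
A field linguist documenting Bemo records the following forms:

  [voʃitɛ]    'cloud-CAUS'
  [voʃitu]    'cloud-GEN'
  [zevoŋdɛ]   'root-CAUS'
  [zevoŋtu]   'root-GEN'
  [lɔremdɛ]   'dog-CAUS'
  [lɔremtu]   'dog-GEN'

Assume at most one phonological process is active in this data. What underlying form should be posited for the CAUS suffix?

/-dɛ/

The CAUS suffix surfaces as [-dɛ] and [-tɛ], depending on the final segment of the stem.
By contrast the GEN suffix keeps its initial [t] throughout — that segment must be underlying.
So the underlying form is /-dɛ/, and voiced stops become voiceless after a vowel.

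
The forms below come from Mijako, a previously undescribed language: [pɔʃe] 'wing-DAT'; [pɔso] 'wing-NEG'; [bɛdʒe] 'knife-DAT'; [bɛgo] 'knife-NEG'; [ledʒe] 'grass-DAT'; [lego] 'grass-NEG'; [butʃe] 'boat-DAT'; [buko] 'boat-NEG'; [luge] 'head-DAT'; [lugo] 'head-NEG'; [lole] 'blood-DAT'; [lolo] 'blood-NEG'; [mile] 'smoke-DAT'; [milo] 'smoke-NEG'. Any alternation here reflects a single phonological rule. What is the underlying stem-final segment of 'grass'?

'grass' shows [dʒ] ~ [g] at the end of the stem ([ledʒe] vs [lego]).
The stem 'head' ([luge], [lugo]) shows [g] unchanged in both environments, so [g] cannot be basic with [dʒ] derived before the DAT suffix.
So /dʒ/ is underlying, and a rule of depalatalization — palato-alveolar /tʃ/, /dʒ/ and /ʃ/ become [k], [g] and [s] when no front vowel follows — gives [g].

/dʒ/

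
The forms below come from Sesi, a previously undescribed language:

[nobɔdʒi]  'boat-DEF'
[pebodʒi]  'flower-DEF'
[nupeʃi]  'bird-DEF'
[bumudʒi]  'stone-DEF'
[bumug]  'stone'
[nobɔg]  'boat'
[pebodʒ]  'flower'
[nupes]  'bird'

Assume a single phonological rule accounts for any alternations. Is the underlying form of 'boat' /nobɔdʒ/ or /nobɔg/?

'boat' shows [dʒ] ~ [g] at the end of the stem ([nobɔdʒi] vs [nobɔg]).
But 'flower' keeps [dʒ] in both environments ([pebodʒi], [pebodʒ]), so there is no rule changing /dʒ/ to [g] in isolation.
Therefore /g/ is basic and [dʒ] is derived by palatalization before a front vowel (/g/ and /s/ become palato-alveolar [dʒ] and [ʃ] before a front vowel).

/nobɔg/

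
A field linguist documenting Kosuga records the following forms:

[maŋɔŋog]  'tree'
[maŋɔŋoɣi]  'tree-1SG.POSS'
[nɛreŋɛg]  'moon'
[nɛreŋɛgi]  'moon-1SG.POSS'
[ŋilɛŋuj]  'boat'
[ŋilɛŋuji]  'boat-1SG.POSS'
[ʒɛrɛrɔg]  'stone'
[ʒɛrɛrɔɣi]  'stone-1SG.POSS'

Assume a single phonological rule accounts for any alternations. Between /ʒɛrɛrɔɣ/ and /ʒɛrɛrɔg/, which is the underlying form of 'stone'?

The stem for 'stone' ends in [g] in [ʒɛrɛrɔg] but [ɣ] in [ʒɛrɛrɔɣi].
If /g/ were underlying and a rule turned it into [ɣ] before the 1SG.POSS suffix, 'moon' would also alternate; but it has [g] in both [nɛreŋɛg] and [nɛreŋɛgi].
Therefore /ɣ/ is basic and [g] is derived by word-final hardening (voiced fricatives become stops word-finally).

/ʒɛrɛrɔɣ/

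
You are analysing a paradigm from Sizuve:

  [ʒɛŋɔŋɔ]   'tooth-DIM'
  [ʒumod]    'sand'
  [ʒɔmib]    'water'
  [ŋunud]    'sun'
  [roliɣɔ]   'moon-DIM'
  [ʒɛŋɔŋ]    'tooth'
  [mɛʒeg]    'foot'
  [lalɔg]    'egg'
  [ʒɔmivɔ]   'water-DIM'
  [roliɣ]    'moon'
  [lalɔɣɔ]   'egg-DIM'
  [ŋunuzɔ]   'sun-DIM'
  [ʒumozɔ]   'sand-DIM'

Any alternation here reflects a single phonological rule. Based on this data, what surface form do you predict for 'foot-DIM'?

'egg' shows [g] ~ [ɣ] at the end of the stem ([lalɔg] vs [lalɔɣɔ]).
The stem 'moon' ([roliɣ], [roliɣɔ]) shows [ɣ] unchanged in both environments, so [ɣ] cannot be basic with [g] derived in isolation.
The alternation reflects intervocalic spirantization: voiced stops become fricatives between vowels. /g/ is underlying.
The one attested form of 'foot', [mɛʒeg], shows underlying /mɛʒeg/. Applying the same rule between vowels gives [mɛʒeɣɔ].

[mɛʒeɣɔ]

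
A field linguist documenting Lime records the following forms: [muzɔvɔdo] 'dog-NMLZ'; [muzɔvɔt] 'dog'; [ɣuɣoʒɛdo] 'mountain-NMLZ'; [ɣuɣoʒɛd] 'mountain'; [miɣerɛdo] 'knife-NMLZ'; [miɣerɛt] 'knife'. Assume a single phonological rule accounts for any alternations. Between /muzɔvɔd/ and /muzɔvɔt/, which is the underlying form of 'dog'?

The stem for 'dog' ends in [d] in [muzɔvɔdo] but [t] in [muzɔvɔt].
The stem 'mountain' ([ɣuɣoʒɛdo], [ɣuɣoʒɛd]) shows [d] unchanged in both environments, so [d] cannot be basic with [t] derived in isolation.
Therefore /t/ is basic and [d] is derived by intervocalic voicing (voiceless stops become voiced between vowels).

/muzɔvɔt/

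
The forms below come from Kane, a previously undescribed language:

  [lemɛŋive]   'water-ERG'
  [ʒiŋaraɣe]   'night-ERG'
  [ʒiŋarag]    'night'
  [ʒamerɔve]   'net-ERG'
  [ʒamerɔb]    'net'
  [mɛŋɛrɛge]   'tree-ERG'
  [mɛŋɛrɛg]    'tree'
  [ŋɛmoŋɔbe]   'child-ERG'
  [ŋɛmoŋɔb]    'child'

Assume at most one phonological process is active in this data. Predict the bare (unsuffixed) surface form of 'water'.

[lemɛŋib]

The root 'net' surfaces as [ʒamerɔve] and [ʒamerɔb], with a stem-final [v] ~ [b] alternation.
Compare 'child', with invariant [b] in [ŋɛmoŋɔbe] and [ŋɛmoŋɔb]: an analysis with underlying /b/ and a rule producing [v] before the ERG suffix would wrongly predict alternation here too.
Therefore /v/ is basic and [b] is derived by word-final hardening (voiced fricatives become stops word-finally).
The one attested form of 'water', [lemɛŋive], shows underlying /lemɛŋiv/. Applying the same rule word-finally gives [lemɛŋib].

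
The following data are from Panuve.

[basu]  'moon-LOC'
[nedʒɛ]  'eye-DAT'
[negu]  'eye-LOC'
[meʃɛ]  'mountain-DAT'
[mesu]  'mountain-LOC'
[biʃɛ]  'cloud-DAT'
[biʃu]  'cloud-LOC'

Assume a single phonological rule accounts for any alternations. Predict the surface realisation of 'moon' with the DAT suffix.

The stem for 'mountain' ends in [ʃ] in [meʃɛ] but [s] in [mesu].
The stem 'cloud' ([biʃɛ], [biʃu]) shows [ʃ] unchanged in both environments, so [ʃ] cannot be basic with [s] derived before the LOC suffix.
So /s/ is underlying, and a rule of palatalization before a front vowel — /g/ and /s/ become palato-alveolar [dʒ] and [ʃ] before a front vowel — gives [ʃ].
From [basu] the stem 'moon' is /bas/; before a front vowel this yields [baʃɛ].

[baʃɛ]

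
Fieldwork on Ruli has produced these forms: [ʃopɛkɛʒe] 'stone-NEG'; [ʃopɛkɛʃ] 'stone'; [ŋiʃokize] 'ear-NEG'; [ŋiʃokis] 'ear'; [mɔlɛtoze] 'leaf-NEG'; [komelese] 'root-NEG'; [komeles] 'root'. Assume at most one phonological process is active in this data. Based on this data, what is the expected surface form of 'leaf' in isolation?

[mɔlɛtos]

The root 'ear' surfaces as [ŋiʃokize] and [ŋiʃokis], with a stem-final [z] ~ [s] alternation.
Compare 'root', with invariant [s] in [komelese] and [komeles]: an analysis with underlying /s/ and a rule producing [z] before the NEG suffix would wrongly predict alternation here too.
Therefore /z/ is basic and [s] is derived by word-final obstruent devoicing (voiced obstruents become voiceless word-finally).
The one attested form of 'leaf', [mɔlɛtoze], shows underlying /mɔlɛtoz/. Applying the same rule word-finally gives [mɔlɛtos].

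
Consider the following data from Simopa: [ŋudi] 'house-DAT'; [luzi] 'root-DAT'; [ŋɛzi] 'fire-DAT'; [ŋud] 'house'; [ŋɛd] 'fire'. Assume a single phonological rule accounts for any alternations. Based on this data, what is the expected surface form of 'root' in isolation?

[lud]

'fire' shows [d] ~ [z] at the end of the stem ([ŋɛd] vs [ŋɛzi]).
If /d/ were underlying and a rule turned it into [z] before the DAT suffix, 'house' would also alternate; but it has [d] in both [ŋud] and [ŋudi].
So /z/ is underlying, and a rule of word-final hardening — voiced fricatives become stops word-finally — gives [d].
From [luzi] the stem 'root' is /luz/; word-finally this yields [lud].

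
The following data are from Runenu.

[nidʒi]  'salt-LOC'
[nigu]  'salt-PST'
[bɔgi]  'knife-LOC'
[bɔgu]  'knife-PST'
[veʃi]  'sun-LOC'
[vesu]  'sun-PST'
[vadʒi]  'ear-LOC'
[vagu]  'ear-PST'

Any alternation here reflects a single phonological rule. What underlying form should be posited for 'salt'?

In [nidʒi] and [nigu] the final segment of 'salt' alternates: [dʒ] ~ [g].
But 'knife' keeps [g] in both environments ([bɔgi], [bɔgu]), so there is no rule changing /g/ to [dʒ] before the LOC suffix.
The underlying segment must be /dʒ/; palato-alveolar /dʒ/ and /ʃ/ become [g] and [s] when no front vowel follows, yielding [g] there.

/nidʒ/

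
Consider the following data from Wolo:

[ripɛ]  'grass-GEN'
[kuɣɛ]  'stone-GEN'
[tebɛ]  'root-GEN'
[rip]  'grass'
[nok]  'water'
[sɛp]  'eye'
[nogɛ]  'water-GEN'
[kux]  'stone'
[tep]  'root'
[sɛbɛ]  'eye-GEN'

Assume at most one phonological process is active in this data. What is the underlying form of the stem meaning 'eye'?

The root 'eye' surfaces as [sɛbɛ] and [sɛp], with a stem-final [b] ~ [p] alternation.
But 'grass' keeps [p] in both environments ([ripɛ], [rip]), so there is no rule changing /p/ to [b] before the GEN suffix.
Therefore /b/ is basic and [p] is derived by word-final obstruent devoicing (voiced obstruents become voiceless word-finally).

/sɛb/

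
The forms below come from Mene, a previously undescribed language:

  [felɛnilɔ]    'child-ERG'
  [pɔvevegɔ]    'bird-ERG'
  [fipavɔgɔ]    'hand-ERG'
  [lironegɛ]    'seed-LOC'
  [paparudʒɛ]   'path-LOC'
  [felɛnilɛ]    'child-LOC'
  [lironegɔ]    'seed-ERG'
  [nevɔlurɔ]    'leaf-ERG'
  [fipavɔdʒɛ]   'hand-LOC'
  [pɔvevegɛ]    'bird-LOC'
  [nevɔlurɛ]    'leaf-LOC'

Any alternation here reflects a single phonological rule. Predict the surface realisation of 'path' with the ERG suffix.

[paparugɔ]

In [fipavɔgɔ] and [fipavɔdʒɛ] the final segment of 'hand' alternates: [g] ~ [dʒ].
The stem 'bird' ([pɔvevegɔ], [pɔvevegɛ]) shows [g] unchanged in both environments, so [g] cannot be basic with [dʒ] derived before the LOC suffix.
The alternation reflects depalatalization: palato-alveolar /dʒ/ becomes [g] when no front vowel follows. /dʒ/ is underlying.
The one attested form of 'path', [paparudʒɛ], shows underlying /paparudʒ/. Applying the same rule when no front vowel follows gives [paparugɔ].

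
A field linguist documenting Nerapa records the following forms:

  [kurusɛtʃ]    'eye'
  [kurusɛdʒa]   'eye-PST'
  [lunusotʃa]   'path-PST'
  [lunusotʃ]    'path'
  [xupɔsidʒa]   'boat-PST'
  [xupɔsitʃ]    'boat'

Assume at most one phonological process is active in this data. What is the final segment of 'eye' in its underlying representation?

/dʒ/

In [kurusɛdʒa] and [kurusɛtʃ] the final segment of 'eye' alternates: [dʒ] ~ [tʃ].
But 'path' keeps [tʃ] in both environments ([lunusotʃa], [lunusotʃ]), so there is no rule changing /tʃ/ to [dʒ] before the PST suffix.
The underlying segment must be /dʒ/; voiced obstruents become voiceless word-finally, yielding [tʃ] there.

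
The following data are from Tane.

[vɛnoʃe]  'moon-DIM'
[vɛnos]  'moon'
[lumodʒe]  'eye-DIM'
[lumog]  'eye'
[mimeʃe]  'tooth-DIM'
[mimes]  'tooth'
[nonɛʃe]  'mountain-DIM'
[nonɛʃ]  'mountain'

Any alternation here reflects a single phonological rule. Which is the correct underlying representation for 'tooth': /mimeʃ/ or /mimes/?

'tooth' shows [ʃ] ~ [s] at the end of the stem ([mimeʃe] vs [mimes]).
The stem 'mountain' ([nonɛʃe], [nonɛʃ]) shows [ʃ] unchanged in both environments, so [ʃ] cannot be basic with [s] derived in isolation.
The alternation reflects palatalization before a front vowel: /g/ and /s/ become palato-alveolar [dʒ] and [ʃ] before a front vowel. /s/ is underlying.

/mimes/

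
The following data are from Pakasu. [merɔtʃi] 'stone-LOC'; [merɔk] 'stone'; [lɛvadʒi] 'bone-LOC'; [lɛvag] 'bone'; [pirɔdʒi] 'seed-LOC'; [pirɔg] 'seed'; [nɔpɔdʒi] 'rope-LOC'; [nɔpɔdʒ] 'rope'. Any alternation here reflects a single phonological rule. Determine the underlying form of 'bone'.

/lɛvag/

'bone' shows [dʒ] ~ [g] at the end of the stem ([lɛvadʒi] vs [lɛvag]).
The stem 'rope' ([nɔpɔdʒi], [nɔpɔdʒ]) shows [dʒ] unchanged in both environments, so [dʒ] cannot be basic with [g] derived in isolation.
So /g/ is underlying, and a rule of palatalization before a front vowel — /k/ and /g/ become palato-alveolar [tʃ] and [dʒ] before a front vowel — gives [dʒ].
So 'bone' = /lɛvag/.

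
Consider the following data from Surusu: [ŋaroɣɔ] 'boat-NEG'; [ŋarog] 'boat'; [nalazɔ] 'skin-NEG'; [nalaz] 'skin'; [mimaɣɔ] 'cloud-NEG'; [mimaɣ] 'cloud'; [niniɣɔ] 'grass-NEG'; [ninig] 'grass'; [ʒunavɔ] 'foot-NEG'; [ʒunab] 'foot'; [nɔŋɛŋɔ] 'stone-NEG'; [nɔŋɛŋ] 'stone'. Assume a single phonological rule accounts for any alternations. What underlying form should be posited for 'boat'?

/ŋarog/

The stem for 'boat' ends in [ɣ] in [ŋaroɣɔ] but [g] in [ŋarog].
Compare 'cloud', with invariant [ɣ] in [mimaɣɔ] and [mimaɣ]: an analysis with underlying /ɣ/ and a rule producing [g] in isolation would wrongly predict alternation here too.
So /g/ is underlying, and a rule of intervocalic spirantization — voiced stops become fricatives between vowels — gives [ɣ].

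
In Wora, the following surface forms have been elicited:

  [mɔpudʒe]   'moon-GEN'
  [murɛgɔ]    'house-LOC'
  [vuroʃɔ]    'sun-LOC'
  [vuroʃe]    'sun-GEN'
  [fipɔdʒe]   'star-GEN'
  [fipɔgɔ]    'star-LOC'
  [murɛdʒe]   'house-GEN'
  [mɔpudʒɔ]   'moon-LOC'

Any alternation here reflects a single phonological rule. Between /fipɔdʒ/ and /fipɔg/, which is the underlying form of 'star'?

In [fipɔdʒe] and [fipɔgɔ] the final segment of 'star' alternates: [dʒ] ~ [g].
Compare 'moon', with invariant [dʒ] in [mɔpudʒe] and [mɔpudʒɔ]: an analysis with underlying /dʒ/ and a rule producing [g] before the LOC suffix would wrongly predict alternation here too.
The underlying segment must be /g/; /g/ becomes palato-alveolar [dʒ] before a front vowel, yielding [dʒ] there.

/fipɔg/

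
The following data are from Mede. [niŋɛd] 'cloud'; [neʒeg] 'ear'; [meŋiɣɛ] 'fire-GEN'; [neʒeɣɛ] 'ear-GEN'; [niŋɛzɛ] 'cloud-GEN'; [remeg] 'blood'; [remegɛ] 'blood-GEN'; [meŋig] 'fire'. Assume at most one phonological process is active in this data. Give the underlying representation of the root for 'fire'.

/meŋiɣ/

The stem for 'fire' ends in [ɣ] in [meŋiɣɛ] but [g] in [meŋig].
But 'blood' keeps [g] in both environments ([remegɛ], [remeg]), so there is no rule changing /g/ to [ɣ] before the GEN suffix.
So /ɣ/ is underlying, and a rule of word-final hardening — voiced fricatives become stops word-finally — gives [g].
The underlying form of 'fire' is therefore /meŋiɣ/.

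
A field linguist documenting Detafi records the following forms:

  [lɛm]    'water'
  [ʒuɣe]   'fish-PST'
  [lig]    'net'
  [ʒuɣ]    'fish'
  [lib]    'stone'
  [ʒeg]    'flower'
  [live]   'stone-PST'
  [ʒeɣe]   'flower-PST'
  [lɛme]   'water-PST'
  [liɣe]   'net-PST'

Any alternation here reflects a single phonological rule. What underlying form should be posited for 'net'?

/lig/

In [lig] and [liɣe] the final segment of 'net' alternates: [g] ~ [ɣ].
Compare 'fish', with invariant [ɣ] in [ʒuɣ] and [ʒuɣe]: an analysis with underlying /ɣ/ and a rule producing [g] in isolation would wrongly predict alternation here too.
The alternation reflects intervocalic spirantization: voiced stops become fricatives between vowels. /g/ is underlying.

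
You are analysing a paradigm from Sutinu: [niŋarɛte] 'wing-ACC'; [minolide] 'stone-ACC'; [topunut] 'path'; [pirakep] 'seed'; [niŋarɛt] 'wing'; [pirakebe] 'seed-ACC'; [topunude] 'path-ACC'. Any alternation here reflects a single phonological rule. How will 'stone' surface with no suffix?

[minolit]

The stem for 'path' ends in [d] in [topunude] but [t] in [topunut].
Compare 'wing', with invariant [t] in [niŋarɛte] and [niŋarɛt]: an analysis with underlying /t/ and a rule producing [d] before the ACC suffix would wrongly predict alternation here too.
The alternation reflects word-final obstruent devoicing: voiced obstruents become voiceless word-finally. /d/ is underlying.
The one attested form of 'stone', [minolide], shows underlying /minolid/. Applying the same rule word-finally gives [minolit].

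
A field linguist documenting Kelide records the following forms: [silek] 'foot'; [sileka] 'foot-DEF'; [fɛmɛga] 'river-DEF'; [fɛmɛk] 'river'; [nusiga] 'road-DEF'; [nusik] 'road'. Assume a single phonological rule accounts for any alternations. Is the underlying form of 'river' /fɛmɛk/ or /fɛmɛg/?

/fɛmɛg/

The stem for 'river' ends in [k] in [fɛmɛk] but [g] in [fɛmɛga].
The stem 'foot' ([silek], [sileka]) shows [k] unchanged in both environments, so [k] cannot be basic with [g] derived before the DEF suffix.
So /g/ is underlying, and a rule of word-final obstruent devoicing — voiced obstruents become voiceless word-finally — gives [k].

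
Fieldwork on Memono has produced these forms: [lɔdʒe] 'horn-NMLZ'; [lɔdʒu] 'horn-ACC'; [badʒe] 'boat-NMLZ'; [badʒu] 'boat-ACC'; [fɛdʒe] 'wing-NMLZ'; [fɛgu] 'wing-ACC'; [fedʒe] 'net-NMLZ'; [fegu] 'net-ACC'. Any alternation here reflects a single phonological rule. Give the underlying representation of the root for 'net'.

The stem for 'net' ends in [dʒ] in [fedʒe] but [g] in [fegu].
If /dʒ/ were underlying and a rule turned it into [g] before the ACC suffix, 'horn' would also alternate; but it has [dʒ] in both [lɔdʒe] and [lɔdʒu].
Therefore /g/ is basic and [dʒ] is derived by palatalization before a front vowel (/g/ becomes palato-alveolar [dʒ] before a front vowel).
The underlying form of 'net' is therefore /feg/.

/feg/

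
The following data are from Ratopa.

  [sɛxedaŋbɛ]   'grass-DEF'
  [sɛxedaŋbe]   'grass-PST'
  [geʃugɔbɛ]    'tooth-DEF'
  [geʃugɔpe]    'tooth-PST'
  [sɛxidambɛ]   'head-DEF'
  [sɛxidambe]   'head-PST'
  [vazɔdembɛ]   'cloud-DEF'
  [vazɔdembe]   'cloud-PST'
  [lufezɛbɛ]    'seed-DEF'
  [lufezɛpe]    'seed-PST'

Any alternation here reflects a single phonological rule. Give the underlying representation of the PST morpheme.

/-pe/

The PST morpheme has two allomorphs, [-be] and [-pe].
By contrast the DEF suffix keeps its initial [b] throughout — that segment must be underlying.
The PST suffix is therefore /-pe/ underlyingly, with post-nasal voicing: voiceless stops become voiced after a nasal.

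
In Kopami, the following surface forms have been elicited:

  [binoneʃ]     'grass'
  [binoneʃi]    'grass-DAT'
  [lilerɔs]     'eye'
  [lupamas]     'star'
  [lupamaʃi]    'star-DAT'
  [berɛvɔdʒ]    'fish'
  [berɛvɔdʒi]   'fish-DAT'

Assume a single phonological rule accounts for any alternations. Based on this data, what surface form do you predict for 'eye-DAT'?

[lilerɔʃi]

The root 'star' surfaces as [lupamas] and [lupamaʃi], with a stem-final [s] ~ [ʃ] alternation.
But 'grass' keeps [ʃ] in both environments ([binoneʃ], [binoneʃi]), so there is no rule changing /ʃ/ to [s] in isolation.
So /s/ is underlying, and a rule of palatalization before a front vowel — /s/ becomes palato-alveolar [ʃ] before a front vowel — gives [ʃ].
The one attested form of 'eye', [lilerɔs], shows underlying /lilerɔs/. Applying the same rule before a front vowel gives [lilerɔʃi].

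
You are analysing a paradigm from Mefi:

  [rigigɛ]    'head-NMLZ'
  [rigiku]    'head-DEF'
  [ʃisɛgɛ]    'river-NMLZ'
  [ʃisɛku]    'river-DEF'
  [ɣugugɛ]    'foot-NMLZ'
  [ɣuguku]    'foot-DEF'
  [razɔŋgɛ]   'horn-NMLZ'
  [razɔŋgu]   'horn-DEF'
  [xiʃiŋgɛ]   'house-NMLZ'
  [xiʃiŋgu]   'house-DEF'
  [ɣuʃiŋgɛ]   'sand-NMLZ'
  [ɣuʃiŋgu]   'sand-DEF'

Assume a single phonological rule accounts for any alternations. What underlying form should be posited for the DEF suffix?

The DEF suffix surfaces as [-gu] and [-ku], depending on the final segment of the stem.
The NMLZ suffix, which begins with [g], is invariant after every stem; so [g] is not altered by any rule here.
The DEF suffix is therefore /-ku/ underlyingly, with post-nasal voicing: voiceless stops become voiced after a nasal.

/-ku/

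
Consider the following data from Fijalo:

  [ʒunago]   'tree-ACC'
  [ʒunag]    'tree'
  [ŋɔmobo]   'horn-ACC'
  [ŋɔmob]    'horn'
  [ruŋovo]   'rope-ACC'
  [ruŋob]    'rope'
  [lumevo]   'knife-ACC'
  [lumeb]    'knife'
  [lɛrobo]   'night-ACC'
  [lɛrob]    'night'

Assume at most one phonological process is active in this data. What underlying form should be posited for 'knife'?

'knife' shows [v] ~ [b] at the end of the stem ([lumevo] vs [lumeb]).
If /b/ were underlying and a rule turned it into [v] before the ACC suffix, 'night' would also alternate; but it has [b] in both [lɛrobo] and [lɛrob].
So /v/ is underlying, and a rule of word-final hardening — voiced fricatives become stops word-finally — gives [b].

/lumev/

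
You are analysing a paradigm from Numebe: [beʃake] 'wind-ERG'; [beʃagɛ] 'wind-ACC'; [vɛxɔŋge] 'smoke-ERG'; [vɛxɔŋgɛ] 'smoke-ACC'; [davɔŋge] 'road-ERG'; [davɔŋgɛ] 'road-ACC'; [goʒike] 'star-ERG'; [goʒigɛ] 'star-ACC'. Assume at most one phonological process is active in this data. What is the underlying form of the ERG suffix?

The ERG suffix surfaces as [-ge] and [-ke], depending on the final segment of the stem.
The ACC suffix, which begins with [g], is invariant after every stem; so [g] is not altered by any rule here.
The ERG suffix is therefore /-ke/ underlyingly, with post-nasal voicing: voiceless stops become voiced after a nasal.

/-ke/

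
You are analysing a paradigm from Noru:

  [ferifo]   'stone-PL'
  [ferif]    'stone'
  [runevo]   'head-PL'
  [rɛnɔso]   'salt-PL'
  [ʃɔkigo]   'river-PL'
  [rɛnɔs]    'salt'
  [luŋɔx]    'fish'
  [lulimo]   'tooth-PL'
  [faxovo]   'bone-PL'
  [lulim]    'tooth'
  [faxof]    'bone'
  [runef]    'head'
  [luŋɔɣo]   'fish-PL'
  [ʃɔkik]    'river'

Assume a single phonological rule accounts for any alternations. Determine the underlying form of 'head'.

/runev/

'head' shows [v] ~ [f] at the end of the stem ([runevo] vs [runef]).
The stem 'stone' ([ferifo], [ferif]) shows [f] unchanged in both environments, so [f] cannot be basic with [v] derived before the PL suffix.
So /v/ is underlying, and a rule of word-final obstruent devoicing — voiced obstruents become voiceless word-finally — gives [f].
The underlying form of 'head' is therefore /runev/.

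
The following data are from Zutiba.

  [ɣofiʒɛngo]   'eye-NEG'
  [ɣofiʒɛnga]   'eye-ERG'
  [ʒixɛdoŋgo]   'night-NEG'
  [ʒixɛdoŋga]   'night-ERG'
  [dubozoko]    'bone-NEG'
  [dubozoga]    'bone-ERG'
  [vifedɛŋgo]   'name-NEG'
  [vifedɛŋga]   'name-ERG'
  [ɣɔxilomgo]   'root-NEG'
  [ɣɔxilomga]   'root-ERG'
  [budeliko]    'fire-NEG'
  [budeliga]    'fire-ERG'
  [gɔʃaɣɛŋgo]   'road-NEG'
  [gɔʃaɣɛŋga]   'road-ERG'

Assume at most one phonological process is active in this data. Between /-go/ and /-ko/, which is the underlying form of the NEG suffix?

/-ko/

The NEG suffix surfaces as [-go] and [-ko], depending on the final segment of the stem.
The ERG suffix, which begins with [g], is invariant after every stem; so [g] is not altered by any rule here.
So the underlying form is /-ko/, and voiceless stops become voiced after a nasal.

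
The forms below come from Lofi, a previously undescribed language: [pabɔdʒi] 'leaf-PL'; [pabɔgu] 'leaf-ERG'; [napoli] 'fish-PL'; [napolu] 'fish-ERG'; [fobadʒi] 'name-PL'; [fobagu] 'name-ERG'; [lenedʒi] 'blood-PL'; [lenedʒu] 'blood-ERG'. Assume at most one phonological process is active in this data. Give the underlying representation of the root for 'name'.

/fobag/

The stem for 'name' ends in [dʒ] in [fobadʒi] but [g] in [fobagu].
Compare 'blood', with invariant [dʒ] in [lenedʒi] and [lenedʒu]: an analysis with underlying /dʒ/ and a rule producing [g] before the ERG suffix would wrongly predict alternation here too.
The alternation reflects palatalization before a front vowel: /g/ becomes palato-alveolar [dʒ] before a front vowel. /g/ is underlying.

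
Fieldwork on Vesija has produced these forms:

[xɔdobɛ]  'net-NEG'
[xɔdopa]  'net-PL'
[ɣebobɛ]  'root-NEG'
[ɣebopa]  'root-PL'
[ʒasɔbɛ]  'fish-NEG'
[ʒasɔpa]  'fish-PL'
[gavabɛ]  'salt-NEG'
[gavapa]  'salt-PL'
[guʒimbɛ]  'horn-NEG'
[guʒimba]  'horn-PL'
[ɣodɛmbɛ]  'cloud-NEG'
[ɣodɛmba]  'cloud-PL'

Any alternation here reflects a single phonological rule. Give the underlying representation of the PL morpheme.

/-pa/

The PL suffix surfaces as [-ba] and [-pa], depending on the final segment of the stem.
By contrast the NEG suffix keeps its initial [b] throughout — that segment must be underlying.
So the underlying form is /-pa/, and voiceless stops become voiced after a nasal.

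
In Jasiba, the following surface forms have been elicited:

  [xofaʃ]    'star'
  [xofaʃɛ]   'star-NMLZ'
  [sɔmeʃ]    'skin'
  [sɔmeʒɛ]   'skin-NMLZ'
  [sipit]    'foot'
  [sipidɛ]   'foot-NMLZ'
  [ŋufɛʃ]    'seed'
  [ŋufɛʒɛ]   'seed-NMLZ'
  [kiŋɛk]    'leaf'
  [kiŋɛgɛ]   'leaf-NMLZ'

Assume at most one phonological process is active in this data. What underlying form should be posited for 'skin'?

/sɔmeʒ/

The stem for 'skin' ends in [ʃ] in [sɔmeʃ] but [ʒ] in [sɔmeʒɛ].
The stem 'star' ([xofaʃ], [xofaʃɛ]) shows [ʃ] unchanged in both environments, so [ʃ] cannot be basic with [ʒ] derived before the NMLZ suffix.
So /ʒ/ is underlying, and a rule of word-final obstruent devoicing — voiced obstruents become voiceless word-finally — gives [ʃ].
Hence 'skin' is /sɔmeʒ/ underlyingly.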